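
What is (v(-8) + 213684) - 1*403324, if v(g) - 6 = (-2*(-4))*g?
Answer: -189698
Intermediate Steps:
v(g) = 6 + 8*g (v(g) = 6 + (-2*(-4))*g = 6 + 8*g)
(v(-8) + 213684) - 1*403324 = ((6 + 8*(-8)) + 213684) - 1*403324 = ((6 - 64) + 213684) - 403324 = (-58 + 213684) - 403324 = 213626 - 403324 = -189698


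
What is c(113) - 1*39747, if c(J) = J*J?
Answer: -26978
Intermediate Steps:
c(J) = J²
c(113) - 1*39747 = 113² - 1*39747 = 12769 - 39747 = -26978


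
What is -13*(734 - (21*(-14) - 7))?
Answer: -13455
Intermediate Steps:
-13*(734 - (21*(-14) - 7)) = -13*(734 - (-294 - 7)) = -13*(734 - 1*(-301)) = -13*(734 + 301) = -13*1035 = -13455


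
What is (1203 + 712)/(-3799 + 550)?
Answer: -1915/3249 ≈ -0.58941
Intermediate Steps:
(1203 + 712)/(-3799 + 550) = 1915/(-3249) = 1915*(-1/3249) = -1915/3249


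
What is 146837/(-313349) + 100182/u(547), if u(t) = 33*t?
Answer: 9580458277/1885420933 ≈ 5.0813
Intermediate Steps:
146837/(-313349) + 100182/u(547) = 146837/(-313349) + 100182/((33*547)) = 146837*(-1/313349) + 100182/18051 = -146837/313349 + 100182*(1/18051) = -146837/313349 + 33394/6017 = 9580458277/1885420933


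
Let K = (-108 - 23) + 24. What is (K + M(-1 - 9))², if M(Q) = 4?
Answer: 10609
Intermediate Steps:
K = -107 (K = -131 + 24 = -107)
(K + M(-1 - 9))² = (-107 + 4)² = (-103)² = 10609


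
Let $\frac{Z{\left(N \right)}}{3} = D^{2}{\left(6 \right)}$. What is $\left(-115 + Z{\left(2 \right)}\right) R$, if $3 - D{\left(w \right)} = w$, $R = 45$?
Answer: $-3960$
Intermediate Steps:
$D{\left(w \right)} = 3 - w$
$Z{\left(N \right)} = 27$ ($Z{\left(N \right)} = 3 \left(3 - 6\right)^{2} = 3 \left(-3\right)^{2} = 3 \cdot 9 = 27$)
$\left(-115 + Z{\left(2 \right)}\right) R = \left(-115 + 27\right) 45 = \left(-88\right) 45 = -3960$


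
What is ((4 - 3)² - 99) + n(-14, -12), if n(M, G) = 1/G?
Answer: -1177/12 ≈ -98.083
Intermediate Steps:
((4 - 3)² - 99) + n(-14, -12) = ((4 - 3)² - 99) + 1/(-12) = (1² - 99) - 1/12 = (1 - 99) - 1/12 = -98 - 1/12 = -1177/12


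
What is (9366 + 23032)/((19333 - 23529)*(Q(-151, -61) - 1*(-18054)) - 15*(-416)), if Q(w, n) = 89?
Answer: -16199/38060894 ≈ -0.00042561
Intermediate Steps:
(9366 + 23032)/((19333 - 23529)*(Q(-151, -61) - 1*(-18054)) - 15*(-416)) = (9366 + 23032)/((19333 - 23529)*(89 - 1*(-18054)) - 15*(-416)) = 32398/(-4196*(89 + 18054) + 6240) = 32398/(-4196*18143 + 6240) = 32398/(-76128028 + 6240) = 32398/(-76121788) = 32398*(-1/76121788) = -16199/38060894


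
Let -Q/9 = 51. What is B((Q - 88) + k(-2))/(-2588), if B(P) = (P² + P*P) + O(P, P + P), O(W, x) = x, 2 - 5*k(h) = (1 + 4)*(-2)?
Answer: -3700557/16175 ≈ -228.78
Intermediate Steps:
k(h) = 12/5 (k(h) = ⅖ - (1 + 4)*(-2)/5 = ⅖ - (-2) = ⅖ - ⅕*(-10) = ⅖ + 2 = 12/5)
Q = -459 (Q = -9*51 = -459)
B(P) = 2*P + 2*P² (B(P) = (P² + P*P) + (P + P) = (P² + P²) + 2*P = 2*P² + 2*P = 2*P + 2*P²)
B((Q - 88) + k(-2))/(-2588) = (2*((-459 - 88) + 12/5)*(1 + ((-459 - 88) + 12/5)))/(-2588) = (2*(-547 + 12/5)*(1 + (-547 + 12/5)))*(-1/2588) = (2*(-2723/5)*(1 - 2723/5))*(-1/2588) = (2*(-2723/5)*(-2718/5))*(-1/2588) = (14802228/25)*(-1/2588) = -3700557/16175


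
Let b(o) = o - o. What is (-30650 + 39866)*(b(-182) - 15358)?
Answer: -141539328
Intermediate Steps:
b(o) = 0
(-30650 + 39866)*(b(-182) - 15358) = (-30650 + 39866)*(0 - 15358) = 9216*(-15358) = -141539328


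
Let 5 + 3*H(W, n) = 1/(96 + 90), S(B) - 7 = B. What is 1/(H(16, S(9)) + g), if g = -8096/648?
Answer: -5022/71105 ≈ -0.070628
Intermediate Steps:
S(B) = 7 + B
H(W, n) = -929/558 (H(W, n) = -5/3 + 1/(3*(96 + 90)) = -5/3 + (⅓)/186 = -5/3 + (⅓)*(1/186) = -5/3 + 1/558 = -929/558)
g = -1012/81 (g = -8096*1/648 = -1012/81 ≈ -12.494)
1/(H(16, S(9)) + g) = 1/(-929/558 - 1012/81) = 1/(-71105/5022) = -5022/71105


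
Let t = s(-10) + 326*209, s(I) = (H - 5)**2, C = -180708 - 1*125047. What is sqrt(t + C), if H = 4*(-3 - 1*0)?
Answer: 2*I*sqrt(59333) ≈ 487.17*I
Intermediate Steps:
H = -12 (H = 4*(-3 + 0) = 4*(-3) = -12)
C = -305755 (C = -180708 - 125047 = -305755)
s(I) = 289 (s(I) = (-12 - 5)**2 = (-17)**2 = 289)
t = 68423 (t = 289 + 326*209 = 289 + 68134 = 68423)
sqrt(t + C) = sqrt(68423 - 305755) = sqrt(-237332) = 2*I*sqrt(59333)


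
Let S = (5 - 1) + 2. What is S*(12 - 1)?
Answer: 66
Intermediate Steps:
S = 6 (S = 4 + 2 = 6)
S*(12 - 1) = 6*(12 - 1) = 6*11 = 66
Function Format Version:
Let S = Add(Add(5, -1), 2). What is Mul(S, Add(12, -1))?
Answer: 66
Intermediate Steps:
S = 6 (S = Add(4, 2) = 6)
Mul(S, Add(12, -1)) = Mul(6, Add(12, -1)) = Mul(6, 11) = 66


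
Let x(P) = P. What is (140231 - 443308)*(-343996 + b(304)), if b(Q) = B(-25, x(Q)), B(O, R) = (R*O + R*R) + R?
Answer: 78459361452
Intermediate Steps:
B(O, R) = R + R² + O*R (B(O, R) = (O*R + R²) + R = (R² + O*R) + R = R + R² + O*R)
b(Q) = Q*(-24 + Q) (b(Q) = Q*(1 - 25 + Q) = Q*(-24 + Q))
(140231 - 443308)*(-343996 + b(304)) = (140231 - 443308)*(-343996 + 304*(-24 + 304)) = -303077*(-343996 + 304*280) = -303077*(-343996 + 85120) = -303077*(-258876) = 78459361452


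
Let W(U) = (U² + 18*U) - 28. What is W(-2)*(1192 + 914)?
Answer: -126360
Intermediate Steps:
W(U) = -28 + U² + 18*U
W(-2)*(1192 + 914) = (-28 + (-2)² + 18*(-2))*(1192 + 914) = (-28 + 4 - 36)*2106 = -60*2106 = -126360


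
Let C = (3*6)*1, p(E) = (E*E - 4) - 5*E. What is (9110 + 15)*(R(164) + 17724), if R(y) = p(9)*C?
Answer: 166987500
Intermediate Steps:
p(E) = -4 + E² - 5*E (p(E) = (E² - 4) - 5*E = (-4 + E²) - 5*E = -4 + E² - 5*E)
C = 18 (C = 18*1 = 18)
R(y) = 576 (R(y) = (-4 + 9² - 5*9)*18 = (-4 + 81 - 45)*18 = 32*18 = 576)
(9110 + 15)*(R(164) + 17724) = (9110 + 15)*(576 + 17724) = 9125*18300 = 166987500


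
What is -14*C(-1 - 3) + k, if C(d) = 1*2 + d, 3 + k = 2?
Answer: 27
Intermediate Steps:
k = -1 (k = -3 + 2 = -1)
C(d) = 2 + d
-14*C(-1 - 3) + k = -14*(2 + (-1 - 3)) - 1 = -14*(2 - 4) - 1 = -14*(-2) - 1 = 28 - 1 = 27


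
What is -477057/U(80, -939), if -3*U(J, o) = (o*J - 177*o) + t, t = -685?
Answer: 204453/12914 ≈ 15.832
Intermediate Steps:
U(J, o) = 685/3 + 59*o - J*o/3 (U(J, o) = -((o*J - 177*o) - 685)/3 = -((J*o - 177*o) - 685)/3 = -((-177*o + J*o) - 685)/3 = -(-685 - 177*o + J*o)/3 = 685/3 + 59*o - J*o/3)
-477057/U(80, -939) = -477057/(685/3 + 59*(-939) - ⅓*80*(-939)) = -477057/(685/3 - 55401 + 25040) = -477057/(-90398/3) = -477057*(-3/90398) = 204453/12914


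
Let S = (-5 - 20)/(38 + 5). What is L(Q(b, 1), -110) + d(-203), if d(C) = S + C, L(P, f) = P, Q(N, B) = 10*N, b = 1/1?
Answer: -8324/43 ≈ -193.58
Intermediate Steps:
S = -25/43 ≈ -0.58140
b = 1
d(C) = -25/43 + C
L(Q(b, 1), -110) + d(-203) = 10*1 + (-25/43 - 203) = 10 - 8754/43 = -8324/43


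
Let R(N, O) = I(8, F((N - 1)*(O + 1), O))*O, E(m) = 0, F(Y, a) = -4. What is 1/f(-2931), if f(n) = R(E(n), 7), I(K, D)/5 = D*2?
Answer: -1/280 ≈ -0.0035714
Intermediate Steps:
I(K, D) = 10*D (I(K, D) = 5*(D*2) = 5*(2*D) = 10*D)
R(N, O) = -40*O (R(N, O) = (10*(-4))*O = -40*O)
f(n) = -280 (f(n) = -40*7 = -280)
1/f(-2931) = 1/(-280) = -1/280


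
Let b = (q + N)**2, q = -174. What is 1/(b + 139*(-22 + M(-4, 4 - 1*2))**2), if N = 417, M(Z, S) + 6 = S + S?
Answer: 1/139113 ≈ 7.1884e-6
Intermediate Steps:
M(Z, S) = -6 + 2*S (M(Z, S) = -6 + (S + S) = -6 + 2*S)
b = 59049 (b = (-174 + 417)**2 = 243**2 = 59049)
1/(b + 139*(-22 + M(-4, 4 - 1*2))**2) = 1/(59049 + 139*(-22 + (-6 + 2*(4 - 1*2)))**2) = 1/(59049 + 139*(-22 + (-6 + 2*(4 - 2)))**2) = 1/(59049 + 139*(-22 + (-6 + 2*2))**2) = 1/(59049 + 139*(-22 + (-6 + 4))**2) = 1/(59049 + 139*(-22 - 2)**2) = 1/(59049 + 139*(-24)**2) = 1/(59049 + 139*576) = 1/(59049 + 80064) = 1/139113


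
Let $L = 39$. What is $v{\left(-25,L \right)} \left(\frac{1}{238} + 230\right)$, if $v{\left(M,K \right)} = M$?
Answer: $- \frac{1368525}{238} \approx -5750.1$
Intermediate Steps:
$v{\left(-25,L \right)} \left(\frac{1}{238} + 230\right) = - 25 \left(\frac{1}{238} + 230\right) = \left(-25\right) \frac{54741}{238} = - \frac{1368525}{238}$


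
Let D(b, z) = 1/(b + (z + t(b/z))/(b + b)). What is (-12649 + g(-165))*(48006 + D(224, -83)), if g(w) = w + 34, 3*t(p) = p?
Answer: -15317523290641320/24966757 ≈ -6.1352e+8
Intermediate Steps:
t(p) = p/3
D(b, z) = 1/(b + (z + b/(3*z))/(2*b)) (D(b, z) = 1/(b + (z + (b/z)/3)/(b + b)) = 1/(b + (z + b/(3*z))/((2*b))) = 1/(b + (z + b/(3*z))*(1/(2*b))) = 1/(b + (z + b/(3*z))/(2*b)))
g(w) = 34 + w
(-12649 + g(-165))*(48006 + D(224, -83)) = (-12649 + (34 - 165))*(48006 + 6*224*(-83)/(224 + 3*(-83)*(-83 + 2*224²))) = (-12649 - 131)*(48006 + 6*224*(-83)/(224 + 3*(-83)*(-83 + 2*50176))) = -12780*(48006 + 6*224*(-83)/(224 + 3*(-83)*(-83 + 100352))) = -12780*(48006 + 6*224*(-83)/(224 + 3*(-83)*100269)) = -12780*(48006 + 6*224*(-83)/(224 - 24966981)) = -12780*(48006 + 6*224*(-83)/(-24966757)) = -12780*(48006 + 6*224*(-83)*(-1/24966757)) = -12780*(48006 + 111552/24966757) = -12780*1198554248094/24966757 = -15317523290641320/24966757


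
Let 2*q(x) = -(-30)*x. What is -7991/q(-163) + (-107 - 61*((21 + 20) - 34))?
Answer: -1297639/2445 ≈ -530.73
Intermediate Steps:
q(x) = 15*x (q(x) = (-(-30)*x)/2 = (30*x)/2 = 15*x)
-7991/q(-163) + (-107 - 61*((21 + 20) - 34)) = -7991/(15*(-163)) + (-107 - 61*((21 + 20) - 34)) = -7991/(-2445) + (-107 - 61*(41 - 34)) = -7991*(-1/2445) + (-107 - 61*7) = 7991/2445 + (-107 - 427) = 7991/2445 - 534 = -1297639/2445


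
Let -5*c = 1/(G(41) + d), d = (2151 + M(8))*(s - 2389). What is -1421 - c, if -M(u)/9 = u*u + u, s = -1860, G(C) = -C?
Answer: -45374576241/31931440 ≈ -1421.0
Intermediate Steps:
M(u) = -9*u - 9*u² (M(u) = -9*(u*u + u) = -9*(u² + u) = -9*(u + u²) = -9*u - 9*u²)
d = -6386247 (d = (2151 - 9*8*(1 + 8))*(-1860 - 2389) = (2151 - 9*8*9)*(-4249) = (2151 - 648)*(-4249) = 1503*(-4249) = -6386247)
c = 1/31931440 (c = -1/(5*(-1*41 - 6386247)) = -1/(5*(-41 - 6386247)) = -⅕/(-6386288) = -⅕*(-1/6386288) = 1/31931440 ≈ 3.1317e-8)
-1421 - c = -1421 - 1*1/31931440 = -1421 - 1/31931440 = -45374576241/31931440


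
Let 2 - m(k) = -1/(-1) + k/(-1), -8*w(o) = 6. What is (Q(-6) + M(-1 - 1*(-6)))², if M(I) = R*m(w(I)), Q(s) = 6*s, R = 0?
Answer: 1296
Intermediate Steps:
w(o) = -¾ (w(o) = -⅛*6 = -¾)
m(k) = 1 + k (m(k) = 2 - (-1/(-1) + k/(-1)) = 2 - (-1*(-1) + k*(-1)) = 2 - (1 - k) = 2 + (-1 + k) = 1 + k)
M(I) = 0 (M(I) = 0*(1 - ¾) = 0*(¼) = 0)
(Q(-6) + M(-1 - 1*(-6)))² = (6*(-6) + 0)² = (-36 + 0)² = (-36)² = 1296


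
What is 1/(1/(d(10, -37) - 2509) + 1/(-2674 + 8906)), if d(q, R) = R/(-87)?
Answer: -680054536/161969 ≈ -4198.7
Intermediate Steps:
d(q, R) = -R/87 (d(q, R) = R*(-1/87) = -R/87)
1/(1/(d(10, -37) - 2509) + 1/(-2674 + 8906)) = 1/(1/(-1/87*(-37) - 2509) + 1/(-2674 + 8906)) = 1/(1/(37/87 - 2509) + 1/6232) = 1/(1/(-218246/87) + 1/6232) = 1/(-87/218246 + 1/6232) = 1/(-161969/680054536) = -680054536/161969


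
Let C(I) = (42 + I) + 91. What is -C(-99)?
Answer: -34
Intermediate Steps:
C(I) = 133 + I
-C(-99) = -(133 - 99) = -1*34 = -34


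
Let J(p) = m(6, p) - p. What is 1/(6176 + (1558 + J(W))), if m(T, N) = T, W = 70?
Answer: 1/7670 ≈ 0.00013038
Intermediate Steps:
J(p) = 6 - p
1/(6176 + (1558 + J(W))) = 1/(6176 + (1558 + (6 - 1*70))) = 1/(6176 + (1558 + (6 - 70))) = 1/(6176 + (1558 - 64)) = 1/(6176 + 1494) = 1/7670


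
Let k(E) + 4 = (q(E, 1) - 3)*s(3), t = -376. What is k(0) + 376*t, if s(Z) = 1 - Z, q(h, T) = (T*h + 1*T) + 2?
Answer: -141380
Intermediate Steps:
q(h, T) = 2 + T + T*h (q(h, T) = (T*h + T) + 2 = (T + T*h) + 2 = 2 + T + T*h)
k(E) = -4 - 2*E (k(E) = -4 + ((2 + 1 + 1*E) - 3)*(1 - 1*3) = -4 + ((2 + 1 + E) - 3)*(1 - 3) = -4 + ((3 + E) - 3)*(-2) = -4 + E*(-2) = -4 - 2*E)
k(0) + 376*t = (-4 - 2*0) + 376*(-376) = (-4 + 0) - 141376 = -4 - 141376 = -141380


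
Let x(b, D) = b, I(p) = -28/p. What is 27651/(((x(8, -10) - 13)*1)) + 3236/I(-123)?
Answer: 303978/35 ≈ 8685.1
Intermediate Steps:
27651/(((x(8, -10) - 13)*1)) + 3236/I(-123) = 27651/(((8 - 13)*1)) + 3236/((-28/(-123))) = 27651/((-5*1)) + 3236/((-28*(-1/123))) = 27651/(-5) + 3236/(28/123) = 27651*(-1/5) + 3236*(123/28) = -27651/5 + 99507/7 = 303978/35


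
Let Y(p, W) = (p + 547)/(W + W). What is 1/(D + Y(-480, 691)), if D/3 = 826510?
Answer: 1382/3426710527 ≈ 4.0330e-7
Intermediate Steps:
D = 2479530 (D = 3*826510 = 2479530)
Y(p, W) = (547 + p)/(2*W) (Y(p, W) = (547 + p)/((2*W)) = (547 + p)*(1/(2*W)) = (547 + p)/(2*W))
1/(D + Y(-480, 691)) = 1/(2479530 + (½)*(547 - 480)/691) = 1/(2479530 + (½)*(1/691)*67) = 1/(2479530 + 67/1382) = 1/(3426710527/1382) = 1382/3426710527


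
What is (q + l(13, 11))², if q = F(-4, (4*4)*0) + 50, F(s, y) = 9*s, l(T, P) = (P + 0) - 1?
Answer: 576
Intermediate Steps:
l(T, P) = -1 + P (l(T, P) = P - 1 = -1 + P)
q = 14 (q = 9*(-4) + 50 = -36 + 50 = 14)
(q + l(13, 11))² = (14 + (-1 + 11))² = (14 + 10)² = 24² = 576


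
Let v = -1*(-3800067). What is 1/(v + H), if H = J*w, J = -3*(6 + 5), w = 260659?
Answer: -1/4801680 ≈ -2.0826e-7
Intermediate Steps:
J = -33 (J = -3*11 = -33)
v = 3800067
H = -8601747 (H = -33*260659 = -8601747)
1/(v + H) = 1/(3800067 - 8601747) = 1/(-4801680) = -1/4801680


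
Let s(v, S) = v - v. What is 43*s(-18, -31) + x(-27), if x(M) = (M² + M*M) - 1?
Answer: 1457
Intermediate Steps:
s(v, S) = 0
x(M) = -1 + 2*M² (x(M) = (M² + M²) - 1 = 2*M² - 1 = -1 + 2*M²)
43*s(-18, -31) + x(-27) = 43*0 + (-1 + 2*(-27)²) = 0 + (-1 + 2*729) = 0 + (-1 + 1458) = 0 + 1457 = 1457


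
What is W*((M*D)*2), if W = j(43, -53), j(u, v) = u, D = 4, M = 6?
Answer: 2064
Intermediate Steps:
W = 43
W*((M*D)*2) = 43*((6*4)*2) = 43*(24*2) = 43*48 = 2064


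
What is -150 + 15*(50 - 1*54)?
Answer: -210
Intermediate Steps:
-150 + 15*(50 - 1*54) = -150 + 15*(50 - 54) = -150 + 15*(-4) = -150 - 60 = -210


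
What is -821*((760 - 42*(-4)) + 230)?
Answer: -950718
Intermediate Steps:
-821*((760 - 42*(-4)) + 230) = -821*((760 - 1*(-168)) + 230) = -821*((760 + 168) + 230) = -821*(928 + 230) = -821*1158 = -950718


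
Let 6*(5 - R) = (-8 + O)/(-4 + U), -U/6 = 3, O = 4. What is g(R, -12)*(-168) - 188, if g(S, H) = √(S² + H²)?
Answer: -188 - 224*√11482/11 ≈ -2370.0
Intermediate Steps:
U = -18 (U = -6*3 = -18)
R = 164/33 (R = 5 - (-8 + 4)/(6*(-4 - 18)) = 5 - (-2)/(3*(-22)) = 5 - (-2)*(-1)/(3*22) = 5 - ⅙*2/11 = 5 - 1/33 = 164/33 ≈ 4.9697)
g(S, H) = √(H² + S²)
g(R, -12)*(-168) - 188 = √((-12)² + (164/33)²)*(-168) - 188 = √(144 + 26896/1089)*(-168) - 188 = √(183712/1089)*(-168) - 188 = (4*√11482/33)*(-168) - 188 = -224*√11482/11 - 188 = -188 - 224*√11482/11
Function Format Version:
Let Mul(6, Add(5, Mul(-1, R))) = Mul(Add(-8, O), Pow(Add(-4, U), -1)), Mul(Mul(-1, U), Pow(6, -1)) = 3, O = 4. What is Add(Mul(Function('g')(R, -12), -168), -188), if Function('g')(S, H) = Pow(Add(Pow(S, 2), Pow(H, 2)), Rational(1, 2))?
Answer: Add(-188, Mul(Rational(-224, 11), Pow(11482, Rational(1, 2)))) ≈ -2370.0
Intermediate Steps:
U = -18 (U = Mul(-6, 3) = -18)
R = Rational(164, 33) (R = Add(5, Mul(Rational(-1, 6), Mul(Add(-8, 4), Pow(Add(-4, -18), -1)))) = Add(5, Mul(Rational(-1, 6), Mul(-4, Pow(-22, -1)))) = Add(5, Mul(Rational(-1, 6), Mul(-4, Rational(-1, 22)))) = Add(5, Mul(Rational(-1, 6), Rational(2, 11))) = Add(5, Rational(-1, 33)) = Rational(164, 33) ≈ 4.9697)
Function('g')(S, H) = Pow(Add(Pow(H, 2), Pow(S, 2)), Rational(1, 2))
Add(Mul(Function('g')(R, -12), -168), -188) = Add(Mul(Pow(Add(Pow(-12, 2), Pow(Rational(164, 33), 2)), Rational(1, 2)), -168), -188) = Add(Mul(Pow(Add(144, Rational(26896, 1089)), Rational(1, 2)), -168), -188) = Add(Mul(Pow(Rational(183712, 1089), Rational(1, 2)), -168), -188) = Add(Mul(Mul(Rational(4, 33), Pow(11482, Rational(1, 2))), -168), -188) = Add(Mul(Rational(-224, 11), Pow(11482, Rational(1, 2))), -188) = Add(-188, Mul(Rational(-224, 11), Pow(11482, Rational(1, 2))))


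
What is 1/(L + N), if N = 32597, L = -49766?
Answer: -1/17169 ≈ -5.8245e-5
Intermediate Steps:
1/(L + N) = 1/(-49766 + 32597) = 1/(-17169) = -1/17169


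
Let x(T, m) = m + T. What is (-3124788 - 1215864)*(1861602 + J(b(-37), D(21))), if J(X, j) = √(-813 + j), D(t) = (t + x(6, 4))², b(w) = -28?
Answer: -8080566444504 - 8681304*√37 ≈ -8.0806e+12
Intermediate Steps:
x(T, m) = T + m
D(t) = (10 + t)² (D(t) = (t + (6 + 4))² = (t + 10)² = (10 + t)²)
(-3124788 - 1215864)*(1861602 + J(b(-37), D(21))) = (-3124788 - 1215864)*(1861602 + √(-813 + (10 + 21)²)) = -4340652*(1861602 + √(-813 + 31²)) = -4340652*(1861602 + √(-813 + 961)) = -4340652*(1861602 + √148) = -4340652*(1861602 + 2*√37) = -8080566444504 - 8681304*√37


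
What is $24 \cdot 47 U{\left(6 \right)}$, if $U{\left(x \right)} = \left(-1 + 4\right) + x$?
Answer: $10152$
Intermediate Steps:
$U{\left(x \right)} = 3 + x$
$24 \cdot 47 U{\left(6 \right)} = 24 \cdot 47 \left(3 + 6\right) = 1128 \cdot 9 = 10152$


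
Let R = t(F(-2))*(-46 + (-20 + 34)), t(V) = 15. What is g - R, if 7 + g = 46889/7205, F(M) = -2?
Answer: 3454854/7205 ≈ 479.51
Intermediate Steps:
g = -3546/7205 (g = -7 + 46889/7205 = -3546/7205 ≈ -0.49216)
R = -480 (R = 15*(-46 + (-20 + 34)) = 15*(-46 + 14) = 15*(-32) = -480)
g - R = -3546/7205 - 1*(-480) = -3546/7205 + 480 = 3454854/7205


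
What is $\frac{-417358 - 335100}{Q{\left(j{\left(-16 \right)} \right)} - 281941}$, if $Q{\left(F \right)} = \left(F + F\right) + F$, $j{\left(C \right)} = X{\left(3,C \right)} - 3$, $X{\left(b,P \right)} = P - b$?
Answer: $\frac{752458}{282007} \approx 2.6682$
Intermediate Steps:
$j{\left(C \right)} = -6 + C$ ($j{\left(C \right)} = \left(C - 3\right) - 3 = \left(-3 + C\right) - 3 = -6 + C$)
$Q{\left(F \right)} = 3 F$ ($Q{\left(F \right)} = 2 F + F = 3 F$)
$\frac{-417358 - 335100}{Q{\left(j{\left(-16 \right)} \right)} - 281941} = \frac{-417358 - 335100}{3 \left(-6 - 16\right) - 281941} = - \frac{752458}{3 \left(-22\right) - 281941} = - \frac{752458}{-66 - 281941} = - \frac{752458}{-282007} = \left(-752458\right) \left(- \frac{1}{282007}\right) = \frac{752458}{282007}$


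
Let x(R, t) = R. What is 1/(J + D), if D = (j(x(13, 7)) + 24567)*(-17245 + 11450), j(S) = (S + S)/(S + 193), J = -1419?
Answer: -103/14663895287 ≈ -7.0241e-9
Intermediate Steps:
j(S) = 2*S/(193 + S) (j(S) = (2*S)/(193 + S) = 2*S/(193 + S))
D = -14663749130/103 (D = (2*13/(193 + 13) + 24567)*(-17245 + 11450) = (2*13/206 + 24567)*(-5795) = (2*13*(1/206) + 24567)*(-5795) = (13/103 + 24567)*(-5795) = (2530414/103)*(-5795) = -14663749130/103 ≈ -1.4237e+8)
1/(J + D) = 1/(-1419 - 14663749130/103) = 1/(-14663895287/103) = -103/14663895287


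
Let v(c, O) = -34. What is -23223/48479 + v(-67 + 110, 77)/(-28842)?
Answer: -334074740/699115659 ≈ -0.47785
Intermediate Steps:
-23223/48479 + v(-67 + 110, 77)/(-28842) = -23223/48479 - 34/(-28842) = -23223*1/48479 - 34*(-1/28842) = -23223/48479 + 17/14421 = -334074740/699115659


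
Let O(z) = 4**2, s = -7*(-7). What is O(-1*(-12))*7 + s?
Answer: 161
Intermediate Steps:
s = 49
O(z) = 16
O(-1*(-12))*7 + s = 16*7 + 49 = 112 + 49 = 161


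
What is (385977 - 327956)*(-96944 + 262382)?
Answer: 9598878198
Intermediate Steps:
(385977 - 327956)*(-96944 + 262382) = 58021*165438 = 9598878198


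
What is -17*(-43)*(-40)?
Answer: -29240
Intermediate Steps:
-17*(-43)*(-40) = 731*(-40) = -29240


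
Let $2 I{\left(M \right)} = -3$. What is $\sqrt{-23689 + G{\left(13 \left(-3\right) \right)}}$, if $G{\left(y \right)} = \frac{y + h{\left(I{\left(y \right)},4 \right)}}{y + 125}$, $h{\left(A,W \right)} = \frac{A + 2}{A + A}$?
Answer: $\frac{i \sqrt{1576864911}}{258} \approx 153.91 i$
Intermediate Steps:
$I{\left(M \right)} = - \frac{3}{2}$ ($I{\left(M \right)} = \frac{1}{2} \left(-3\right) = - \frac{3}{2}$)
$h{\left(A,W \right)} = \frac{2 + A}{2 A}$
$G{\left(y \right)} = \frac{- \frac{1}{6} + y}{125 + y}$ ($G{\left(y \right)} = \frac{y + \frac{2 - \frac{3}{2}}{2 \left(- \frac{3}{2}\right)}}{y + 125} = \frac{y + \frac{1}{2} \left(- \frac{2}{3}\right) \frac{1}{2}}{125 + y} = \frac{y - \frac{1}{6}}{125 + y} = \frac{- \frac{1}{6} + y}{125 + y}$)
$\sqrt{-23689 + G{\left(13 \left(-3\right) \right)}} = \sqrt{-23689 + \frac{- \frac{1}{6} + 13 \left(-3\right)}{125 + 13 \left(-3\right)}} = \sqrt{-23689 + \frac{- \frac{1}{6} - 39}{125 - 39}} = \sqrt{-23689 + \frac{1}{86} \left(- \frac{235}{6}\right)} = \sqrt{-23689 - \frac{235}{516}} = \sqrt{- \frac{12223759}{516}} = \frac{i \sqrt{1576864911}}{258}$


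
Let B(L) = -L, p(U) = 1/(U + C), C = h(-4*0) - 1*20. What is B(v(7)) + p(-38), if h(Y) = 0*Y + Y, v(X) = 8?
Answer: -465/58 ≈ -8.0172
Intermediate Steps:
h(Y) = Y (h(Y) = 0 + Y = Y)
C = -20 (C = -4*0 - 1*20 = 0 - 20 = -20)
p(U) = 1/(-20 + U) (p(U) = 1/(U - 20) = 1/(-20 + U))
B(v(7)) + p(-38) = -1*8 + 1/(-20 - 38) = -8 + 1/(-58) = -8 - 1/58 = -465/58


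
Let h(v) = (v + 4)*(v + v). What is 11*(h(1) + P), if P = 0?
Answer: 110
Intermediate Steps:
h(v) = 2*v*(4 + v) (h(v) = (4 + v)*(2*v) = 2*v*(4 + v))
11*(h(1) + P) = 11*(2*1*(4 + 1) + 0) = 11*(2*1*5 + 0) = 11*(10 + 0) = 11*10 = 110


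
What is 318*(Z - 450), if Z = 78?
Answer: -118296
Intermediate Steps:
318*(Z - 450) = 318*(78 - 450) = 318*(-372) = -118296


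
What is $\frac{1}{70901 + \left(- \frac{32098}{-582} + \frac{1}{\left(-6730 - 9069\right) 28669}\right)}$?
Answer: $\frac{131805985521}{9352445438055149} \approx 1.4093 \cdot 10^{-5}$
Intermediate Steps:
$\frac{1}{70901 + \left(- \frac{32098}{-582} + \frac{1}{\left(-6730 - 9069\right) 28669}\right)} = \frac{1}{70901 + \left(\left(-32098\right) \left(- \frac{1}{582}\right) + \frac{1}{-15799} \cdot \frac{1}{28669}\right)} = \frac{1}{70901 + \left(\frac{16049}{291} - \frac{1}{452941531}\right)} = \frac{1}{70901 + \frac{7269258630728}{131805985521}} = \frac{1}{\frac{9352445438055149}{131805985521}} = \frac{131805985521}{9352445438055149}$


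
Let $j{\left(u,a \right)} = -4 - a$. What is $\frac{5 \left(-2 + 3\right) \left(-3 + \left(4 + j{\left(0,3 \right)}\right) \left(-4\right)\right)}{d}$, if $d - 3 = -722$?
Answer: $- \frac{45}{719} \approx -0.062587$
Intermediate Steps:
$d = -719$ ($d = 3 - 722 = -719$)
$\frac{5 \left(-2 + 3\right) \left(-3 + \left(4 + j{\left(0,3 \right)}\right) \left(-4\right)\right)}{d} = \frac{5 \left(-2 + 3\right) \left(-3 + \left(4 - 7\right) \left(-4\right)\right)}{-719} = 5 \cdot 1 \left(-3 + \left(4 - 7\right) \left(-4\right)\right) \left(- \frac{1}{719}\right) = 5 \left(-3 + \left(4 - 7\right) \left(-4\right)\right) \left(- \frac{1}{719}\right) = 5 \left(-3 - -12\right) \left(- \frac{1}{719}\right) = 5 \left(-3 + 12\right) \left(- \frac{1}{719}\right) = 5 \cdot 9 \left(- \frac{1}{719}\right) = 45 \left(- \frac{1}{719}\right) = - \frac{45}{719}$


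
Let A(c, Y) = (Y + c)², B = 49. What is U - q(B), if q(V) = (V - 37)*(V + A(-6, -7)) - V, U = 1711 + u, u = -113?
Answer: -969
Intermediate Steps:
U = 1598 (U = 1711 - 113 = 1598)
q(V) = -V + (-37 + V)*(169 + V) (q(V) = (V - 37)*(V + (-7 - 6)²) - V = (-37 + V)*(V + (-13)²) - V = (-37 + V)*(V + 169) - V = (-37 + V)*(169 + V) - V = -V + (-37 + V)*(169 + V))
U - q(B) = 1598 - (-6253 + 49² + 131*49) = 1598 - (-6253 + 2401 + 6419) = 1598 - 1*2567 = 1598 - 2567 = -969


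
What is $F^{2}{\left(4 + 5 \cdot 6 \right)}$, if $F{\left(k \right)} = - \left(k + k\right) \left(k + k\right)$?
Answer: $21381376$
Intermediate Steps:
$F{\left(k \right)} = - 4 k^{2}$ ($F{\left(k \right)} = - 2 k 2 k = - 4 k^{2}$)
$F^{2}{\left(4 + 5 \cdot 6 \right)} = \left(- 4 \left(4 + 5 \cdot 6\right)^{2}\right)^{2} = \left(- 4 \left(4 + 30\right)^{2}\right)^{2} = \left(- 4 \cdot 34^{2}\right)^{2} = \left(\left(-4\right) 1156\right)^{2} = \left(-4624\right)^{2} = 21381376$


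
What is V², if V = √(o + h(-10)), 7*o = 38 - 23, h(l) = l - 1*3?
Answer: -76/7 ≈ -10.857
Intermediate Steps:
h(l) = -3 + l (h(l) = l - 3 = -3 + l)
o = 15/7 (o = (38 - 23)/7 = (⅐)*15 = 15/7 ≈ 2.1429)
V = 2*I*√133/7 (V = √(15/7 + (-3 - 10)) = √(15/7 - 13) = √(-76/7) = 2*I*√133/7 ≈ 3.295*I)
V² = (2*I*√133/7)² = -76/7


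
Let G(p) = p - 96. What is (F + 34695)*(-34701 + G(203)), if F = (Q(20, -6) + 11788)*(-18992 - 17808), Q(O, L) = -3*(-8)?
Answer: 15036175031570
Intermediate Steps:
Q(O, L) = 24
G(p) = -96 + p
F = -434681600 (F = (24 + 11788)*(-18992 - 17808) = 11812*(-36800) = -434681600)
(F + 34695)*(-34701 + G(203)) = (-434681600 + 34695)*(-34701 + (-96 + 203)) = -434646905*(-34701 + 107) = -434646905*(-34594) = 15036175031570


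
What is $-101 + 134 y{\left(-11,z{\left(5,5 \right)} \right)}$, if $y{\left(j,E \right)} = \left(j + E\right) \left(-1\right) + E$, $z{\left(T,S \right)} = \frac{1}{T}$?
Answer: $1373$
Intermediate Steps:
$y{\left(j,E \right)} = - j$ ($y{\left(j,E \right)} = \left(E + j\right) \left(-1\right) + E = \left(- E - j\right) + E = - j$)
$-101 + 134 y{\left(-11,z{\left(5,5 \right)} \right)} = -101 + 134 \left(\left(-1\right) \left(-11\right)\right) = -101 + 134 \cdot 11 = -101 + 1474 = 1373$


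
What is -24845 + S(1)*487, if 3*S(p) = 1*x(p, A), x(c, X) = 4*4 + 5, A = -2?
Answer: -21436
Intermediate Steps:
x(c, X) = 21 (x(c, X) = 16 + 5 = 21)
S(p) = 7 (S(p) = (1*21)/3 = (⅓)*21 = 7)
-24845 + S(1)*487 = -24845 + 7*487 = -24845 + 3409 = -21436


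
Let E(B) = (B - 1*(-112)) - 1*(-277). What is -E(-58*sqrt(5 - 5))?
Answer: -389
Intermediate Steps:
E(B) = 389 + B (E(B) = (B + 112) + 277 = (112 + B) + 277 = 389 + B)
-E(-58*sqrt(5 - 5)) = -(389 - 58*sqrt(5 - 5)) = -(389 - 58*sqrt(0)) = -(389 - 58*0) = -(389 + 0) = -1*389 = -389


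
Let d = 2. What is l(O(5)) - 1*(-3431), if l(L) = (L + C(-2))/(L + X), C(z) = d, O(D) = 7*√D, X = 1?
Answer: 837407/244 + 7*√5/244 ≈ 3432.1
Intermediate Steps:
C(z) = 2
l(L) = (2 + L)/(1 + L) (l(L) = (L + 2)/(L + 1) = (2 + L)/(1 + L))
l(O(5)) - 1*(-3431) = (2 + 7*√5)/(1 + 7*√5) - 1*(-3431) = (2 + 7*√5)/(1 + 7*√5) + 3431 = 3431 + (2 + 7*√5)/(1 + 7*√5)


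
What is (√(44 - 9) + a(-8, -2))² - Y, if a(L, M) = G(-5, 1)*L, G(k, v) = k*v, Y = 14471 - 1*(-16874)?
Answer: -29710 + 80*√35 ≈ -29237.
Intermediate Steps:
Y = 31345 (Y = 14471 + 16874 = 31345)
a(L, M) = -5*L (a(L, M) = (-5*1)*L = -5*L)
(√(44 - 9) + a(-8, -2))² - Y = (√(44 - 9) - 5*(-8))² - 1*31345 = (√35 + 40)² - 31345 = (40 + √35)² - 31345 = -31345 + (40 + √35)²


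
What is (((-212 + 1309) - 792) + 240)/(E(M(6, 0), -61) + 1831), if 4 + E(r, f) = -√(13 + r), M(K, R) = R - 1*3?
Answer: 995715/3337919 + 545*√10/3337919 ≈ 0.29882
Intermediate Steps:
M(K, R) = -3 + R (M(K, R) = R - 3 = -3 + R)
E(r, f) = -4 - √(13 + r)
(((-212 + 1309) - 792) + 240)/(E(M(6, 0), -61) + 1831) = (((-212 + 1309) - 792) + 240)/((-4 - √(13 + (-3 + 0))) + 1831) = ((1097 - 792) + 240)/((-4 - √(13 - 3)) + 1831) = (305 + 240)/((-4 - √10) + 1831) = 545/(1827 - √10)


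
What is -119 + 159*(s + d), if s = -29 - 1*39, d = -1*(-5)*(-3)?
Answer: -13316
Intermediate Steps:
d = -15 (d = 5*(-3) = -15)
s = -68 (s = -29 - 39 = -68)
-119 + 159*(s + d) = -119 + 159*(-68 - 15) = -119 + 159*(-83) = -119 - 13197 = -13316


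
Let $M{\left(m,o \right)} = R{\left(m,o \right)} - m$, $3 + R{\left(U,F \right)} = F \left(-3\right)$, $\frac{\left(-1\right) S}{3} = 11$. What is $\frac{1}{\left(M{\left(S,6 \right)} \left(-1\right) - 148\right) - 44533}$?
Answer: $- \frac{1}{44693} \approx -2.2375 \cdot 10^{-5}$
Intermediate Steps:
$S = -33$ ($S = \left(-3\right) 11 = -33$)
$R{\left(U,F \right)} = -3 - 3 F$ ($R{\left(U,F \right)} = -3 + F \left(-3\right) = -3 - 3 F$)
$M{\left(m,o \right)} = -3 - m - 3 o$ ($M{\left(m,o \right)} = \left(-3 - 3 o\right) - m = -3 - m - 3 o$)
$\frac{1}{\left(M{\left(S,6 \right)} \left(-1\right) - 148\right) - 44533} = \frac{1}{\left(\left(-3 - -33 - 18\right) \left(-1\right) - 148\right) - 44533} = \frac{1}{\left(\left(-3 + 33 - 18\right) \left(-1\right) - 148\right) - 44533} = \frac{1}{\left(12 \left(-1\right) - 148\right) - 44533} = \frac{1}{\left(-12 - 148\right) - 44533} = \frac{1}{-160 - 44533} = \frac{1}{-44693} = - \frac{1}{44693}$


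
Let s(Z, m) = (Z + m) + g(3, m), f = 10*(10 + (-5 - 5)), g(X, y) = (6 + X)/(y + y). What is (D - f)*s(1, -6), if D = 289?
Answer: -6647/4 ≈ -1661.8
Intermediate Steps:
g(X, y) = (6 + X)/(2*y) (g(X, y) = (6 + X)/((2*y)) = (6 + X)*(1/(2*y)) = (6 + X)/(2*y))
f = 0 (f = 10*(10 - 10) = 10*0 = 0)
s(Z, m) = Z + m + 9/(2*m) (s(Z, m) = (Z + m) + (6 + 3)/(2*m) = (Z + m) + (½)*9/m = (Z + m) + 9/(2*m) = Z + m + 9/(2*m))
(D - f)*s(1, -6) = (289 - 1*0)*(1 - 6 + (9/2)/(-6)) = (289 + 0)*(1 - 6 + (9/2)*(-⅙)) = 289*(1 - 6 - ¾) = 289*(-23/4) = -6647/4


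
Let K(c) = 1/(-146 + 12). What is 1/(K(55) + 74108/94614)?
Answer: 6339138/4917929 ≈ 1.2890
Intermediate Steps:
K(c) = -1/134 (K(c) = 1/(-134) = -1/134)
1/(K(55) + 74108/94614) = 1/(-1/134 + 74108/94614) = 1/(-1/134 + 74108*(1/94614)) = 1/(-1/134 + 37054/47307) = 1/(4917929/6339138) = 6339138/4917929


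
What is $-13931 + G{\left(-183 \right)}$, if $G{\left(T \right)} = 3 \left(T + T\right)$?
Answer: $-15029$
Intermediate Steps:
$G{\left(T \right)} = 6 T$ ($G{\left(T \right)} = 3 \cdot 2 T = 6 T$)
$-13931 + G{\left(-183 \right)} = -13931 + 6 \left(-183\right) = -13931 - 1098 = -15029$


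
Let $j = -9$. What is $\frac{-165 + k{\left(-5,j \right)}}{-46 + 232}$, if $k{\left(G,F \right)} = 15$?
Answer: $- \frac{25}{31} \approx -0.80645$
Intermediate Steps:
$\frac{-165 + k{\left(-5,j \right)}}{-46 + 232} = \frac{-165 + 15}{-46 + 232} = - \frac{150}{186} = \left(-150\right) \frac{1}{186} = - \frac{25}{31}$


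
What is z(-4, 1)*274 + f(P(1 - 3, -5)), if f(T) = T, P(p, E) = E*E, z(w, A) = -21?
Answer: -5729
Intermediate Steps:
P(p, E) = E²
z(-4, 1)*274 + f(P(1 - 3, -5)) = -21*274 + (-5)² = -5754 + 25 = -5729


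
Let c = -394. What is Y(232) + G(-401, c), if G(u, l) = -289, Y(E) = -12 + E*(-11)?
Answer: -2853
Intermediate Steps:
Y(E) = -12 - 11*E
Y(232) + G(-401, c) = (-12 - 11*232) - 289 = (-12 - 2552) - 289 = -2564 - 289 = -2853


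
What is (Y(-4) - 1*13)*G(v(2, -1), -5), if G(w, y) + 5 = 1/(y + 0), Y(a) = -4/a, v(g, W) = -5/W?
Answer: 312/5 ≈ 62.400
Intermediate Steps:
G(w, y) = -5 + 1/y (G(w, y) = -5 + 1/(y + 0) = -5 + 1/y)
(Y(-4) - 1*13)*G(v(2, -1), -5) = (-4/(-4) - 1*13)*(-5 + 1/(-5)) = (-4*(-1/4) - 13)*(-5 - 1/5) = (1 - 13)*(-26/5) = -12*(-26/5) = 312/5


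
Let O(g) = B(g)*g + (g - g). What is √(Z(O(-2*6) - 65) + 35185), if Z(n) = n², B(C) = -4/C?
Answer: √39946 ≈ 199.86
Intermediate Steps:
O(g) = -4 (O(g) = (-4/g)*g + (g - g) = -4 + 0 = -4)
√(Z(O(-2*6) - 65) + 35185) = √((-4 - 65)² + 35185) = √((-69)² + 35185) = √(4761 + 35185) = √39946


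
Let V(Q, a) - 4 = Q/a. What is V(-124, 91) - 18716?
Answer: -1702916/91 ≈ -18713.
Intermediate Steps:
V(Q, a) = 4 + Q/a
V(-124, 91) - 18716 = (4 - 124/91) - 18716 = 240/91 - 18716 = -1702916/91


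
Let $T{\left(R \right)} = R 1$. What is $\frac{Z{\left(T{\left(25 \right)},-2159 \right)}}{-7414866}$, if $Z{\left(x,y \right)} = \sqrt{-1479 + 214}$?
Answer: $- \frac{i \sqrt{1265}}{7414866} \approx - 4.7967 \cdot 10^{-6} i$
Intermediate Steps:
$T{\left(R \right)} = R$
$Z{\left(x,y \right)} = i \sqrt{1265}$ ($Z{\left(x,y \right)} = \sqrt{-1265} = i \sqrt{1265}$)
$\frac{Z{\left(T{\left(25 \right)},-2159 \right)}}{-7414866} = \frac{i \sqrt{1265}}{-7414866} = i \sqrt{1265} \left(- \frac{1}{7414866}\right) = - \frac{i \sqrt{1265}}{7414866}$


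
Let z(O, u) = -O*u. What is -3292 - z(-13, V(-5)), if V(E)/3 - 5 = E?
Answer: -3292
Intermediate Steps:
V(E) = 15 + 3*E
z(O, u) = -O*u
-3292 - z(-13, V(-5)) = -3292 - (-1)*(-13)*(15 + 3*(-5)) = -3292 - (-1)*(-13)*(15 - 15) = -3292 - (-1)*(-13)*0 = -3292 - 1*0 = -3292 + 0 = -3292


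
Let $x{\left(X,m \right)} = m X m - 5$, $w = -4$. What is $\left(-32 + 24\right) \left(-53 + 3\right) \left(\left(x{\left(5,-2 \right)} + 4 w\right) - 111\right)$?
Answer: $-44800$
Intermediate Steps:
$x{\left(X,m \right)} = -5 + X m^{2}$ ($x{\left(X,m \right)} = X m m - 5 = X m^{2} - 5 = -5 + X m^{2}$)
$\left(-32 + 24\right) \left(-53 + 3\right) \left(\left(x{\left(5,-2 \right)} + 4 w\right) - 111\right) = \left(-32 + 24\right) \left(-53 + 3\right) \left(\left(\left(-5 + 5 \left(-2\right)^{2}\right) + 4 \left(-4\right)\right) - 111\right) = \left(-8\right) \left(-50\right) \left(\left(\left(-5 + 5 \cdot 4\right) - 16\right) - 111\right) = 400 \left(\left(\left(-5 + 20\right) - 16\right) - 111\right) = 400 \left(\left(15 - 16\right) - 111\right) = 400 \left(-1 - 111\right) = 400 \left(-112\right) = -44800$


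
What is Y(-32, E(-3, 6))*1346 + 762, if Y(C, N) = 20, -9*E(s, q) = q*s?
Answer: 27682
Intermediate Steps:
E(s, q) = -q*s/9
Y(-32, E(-3, 6))*1346 + 762 = 20*1346 + 762 = 26920 + 762 = 27682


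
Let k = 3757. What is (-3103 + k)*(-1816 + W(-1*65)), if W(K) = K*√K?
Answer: -1187664 - 42510*I*√65 ≈ -1.1877e+6 - 3.4273e+5*I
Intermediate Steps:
W(K) = K^(3/2)
(-3103 + k)*(-1816 + W(-1*65)) = (-3103 + 3757)*(-1816 + (-1*65)^(3/2)) = 654*(-1816 + (-65)^(3/2)) = 654*(-1816 - 65*I*√65) = -1187664 - 42510*I*√65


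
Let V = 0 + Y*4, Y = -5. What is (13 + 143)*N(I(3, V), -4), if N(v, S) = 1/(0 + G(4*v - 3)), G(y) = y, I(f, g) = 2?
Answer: 156/5 ≈ 31.200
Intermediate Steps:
V = -20 (V = 0 - 5*4 = 0 - 20 = -20)
N(v, S) = 1/(-3 + 4*v) (N(v, S) = 1/(0 + (4*v - 3)) = 1/(0 + (-3 + 4*v)) = 1/(-3 + 4*v))
(13 + 143)*N(I(3, V), -4) = (13 + 143)/(-3 + 4*2) = 156/(-3 + 8) = 156/5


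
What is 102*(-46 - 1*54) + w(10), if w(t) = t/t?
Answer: -10199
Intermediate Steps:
w(t) = 1
102*(-46 - 1*54) + w(10) = 102*(-46 - 1*54) + 1 = 102*(-46 - 54) + 1 = 102*(-100) + 1 = -10200 + 1 = -10199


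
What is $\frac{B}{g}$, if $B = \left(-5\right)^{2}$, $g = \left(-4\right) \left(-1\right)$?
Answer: $\frac{25}{4} \approx 6.25$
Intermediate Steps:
$g = 4$
$B = 25$
$\frac{B}{g} = \frac{1}{4} \cdot 25 = \frac{25}{4}$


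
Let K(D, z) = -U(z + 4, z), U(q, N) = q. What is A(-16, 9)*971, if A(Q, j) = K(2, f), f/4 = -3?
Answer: 7768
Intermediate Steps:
f = -12 (f = 4*(-3) = -12)
K(D, z) = -4 - z (K(D, z) = -(z + 4) = -(4 + z) = -4 - z)
A(Q, j) = 8 (A(Q, j) = -4 - 1*(-12) = -4 + 12 = 8)
A(-16, 9)*971 = 8*971 = 7768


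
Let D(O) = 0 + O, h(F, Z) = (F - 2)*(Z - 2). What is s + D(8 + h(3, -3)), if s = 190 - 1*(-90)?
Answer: 283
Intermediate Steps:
h(F, Z) = (-2 + F)*(-2 + Z)
s = 280 (s = 190 + 90 = 280)
D(O) = O
s + D(8 + h(3, -3)) = 280 + (8 + (4 - 2*3 - 2*(-3) + 3*(-3))) = 280 + (8 + (4 - 6 + 6 - 9)) = 280 + (8 - 5) = 280 + 3 = 283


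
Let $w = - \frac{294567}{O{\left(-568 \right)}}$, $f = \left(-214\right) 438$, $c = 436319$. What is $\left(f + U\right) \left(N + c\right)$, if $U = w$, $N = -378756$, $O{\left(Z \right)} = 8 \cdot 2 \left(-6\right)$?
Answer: $- \frac{167003790305}{32} \approx -5.2189 \cdot 10^{9}$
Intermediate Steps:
$f = -93732$
$O{\left(Z \right)} = -96$ ($O{\left(Z \right)} = 16 \left(-6\right) = -96$)
$w = \frac{98189}{32}$ ($w = - \frac{294567}{-96} = \left(-294567\right) \left(- \frac{1}{96}\right) = \frac{98189}{32} \approx 3068.4$)
$U = \frac{98189}{32} \approx 3068.4$
$\left(f + U\right) \left(N + c\right) = \left(-93732 + \frac{98189}{32}\right) \left(-378756 + 436319\right) = \left(- \frac{2901235}{32}\right) 57563 = - \frac{167003790305}{32}$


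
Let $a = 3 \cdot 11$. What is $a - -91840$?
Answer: $91873$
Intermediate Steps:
$a = 33$
$a - -91840 = 33 - -91840 = 33 + 91840 = 91873$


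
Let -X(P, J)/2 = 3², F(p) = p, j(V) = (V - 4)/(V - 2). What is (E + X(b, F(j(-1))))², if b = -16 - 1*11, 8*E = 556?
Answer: 10609/4 ≈ 2652.3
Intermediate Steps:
j(V) = (-4 + V)/(-2 + V)
E = 139/2 (E = (⅛)*556 = 139/2 ≈ 69.500)
b = -27 (b = -16 - 11 = -27)
X(P, J) = -18 (X(P, J) = -2*3² = -2*9 = -18)
(E + X(b, F(j(-1))))² = (139/2 - 18)² = (103/2)² = 10609/4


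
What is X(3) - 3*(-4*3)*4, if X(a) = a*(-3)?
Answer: 135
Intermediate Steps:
X(a) = -3*a
X(3) - 3*(-4*3)*4 = -3*3 - 3*(-4*3)*4 = -9 - (-36)*4 = -9 - 3*(-48) = -9 + 144 = 135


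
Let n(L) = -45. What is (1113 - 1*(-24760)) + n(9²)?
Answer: 25828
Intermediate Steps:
(1113 - 1*(-24760)) + n(9²) = (1113 - 1*(-24760)) - 45 = (1113 + 24760) - 45 = 25873 - 45 = 25828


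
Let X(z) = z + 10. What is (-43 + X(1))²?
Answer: 1024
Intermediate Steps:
X(z) = 10 + z
(-43 + X(1))² = (-43 + (10 + 1))² = (-43 + 11)² = (-32)² = 1024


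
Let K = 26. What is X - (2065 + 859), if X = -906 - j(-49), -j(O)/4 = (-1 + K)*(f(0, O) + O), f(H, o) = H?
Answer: -8730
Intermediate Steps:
j(O) = -100*O (j(O) = -4*(-1 + 26)*(0 + O) = -100*O)
X = -5806 (X = -906 - (-100)*(-49) = -906 - 1*4900 = -906 - 4900 = -5806)
X - (2065 + 859) = -5806 - (2065 + 859) = -5806 - 1*2924 = -5806 - 2924 = -8730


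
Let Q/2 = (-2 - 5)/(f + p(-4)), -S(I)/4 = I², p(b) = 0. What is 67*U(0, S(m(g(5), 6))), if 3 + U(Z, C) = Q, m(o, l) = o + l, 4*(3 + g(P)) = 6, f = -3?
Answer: 335/3 ≈ 111.67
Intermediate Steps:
g(P) = -3/2 (g(P) = -3 + (¼)*6 = -3 + 3/2 = -3/2)
m(o, l) = l + o
S(I) = -4*I²
Q = 14/3 (Q = 2*((-2 - 5)/(-3 + 0)) = 2*(-7/(-3)) = 2*(-7*(-⅓)) = 2*(7/3) = 14/3 ≈ 4.6667)
U(Z, C) = 5/3 (U(Z, C) = -3 + 14/3 = 5/3)
67*U(0, S(m(g(5), 6))) = 67*(5/3) = 335/3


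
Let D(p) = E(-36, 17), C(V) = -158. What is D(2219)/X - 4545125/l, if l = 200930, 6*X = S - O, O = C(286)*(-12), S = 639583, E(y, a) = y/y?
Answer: -579673184059/25626089782 ≈ -22.620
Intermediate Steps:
E(y, a) = 1
D(p) = 1
O = 1896 (O = -158*(-12) = 1896)
X = 637687/6 (X = (639583 - 1*1896)/6 = (639583 - 1896)/6 = (⅙)*637687 = 637687/6 ≈ 1.0628e+5)
D(2219)/X - 4545125/l = 1/(637687/6) - 4545125/200930 = 1*(6/637687) - 4545125*1/200930 = 6/637687 - 909025/40186 = -579673184059/25626089782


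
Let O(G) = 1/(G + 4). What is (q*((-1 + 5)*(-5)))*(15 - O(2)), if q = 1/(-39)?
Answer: 890/117 ≈ 7.6068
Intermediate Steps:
O(G) = 1/(4 + G)
q = -1/39 ≈ -0.025641
(q*((-1 + 5)*(-5)))*(15 - O(2)) = (-(-1 + 5)*(-5)/39)*(15 - 1/(4 + 2)) = (-4*(-5)/39)*(15 - 1/6) = (-1/39*(-20))*(15 - 1*⅙) = 20*(15 - ⅙)/39 = (20/39)*(89/6) = 890/117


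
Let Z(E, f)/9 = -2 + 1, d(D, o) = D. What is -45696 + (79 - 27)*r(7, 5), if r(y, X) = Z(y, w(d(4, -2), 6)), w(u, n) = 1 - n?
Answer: -46164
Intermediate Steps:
Z(E, f) = -9 (Z(E, f) = 9*(-2 + 1) = 9*(-1) = -9)
r(y, X) = -9
-45696 + (79 - 27)*r(7, 5) = -45696 + (79 - 27)*(-9) = -45696 + 52*(-9) = -45696 - 468 = -46164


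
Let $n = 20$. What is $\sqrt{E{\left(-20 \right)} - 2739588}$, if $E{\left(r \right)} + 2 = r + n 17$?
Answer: $i \sqrt{2739270} \approx 1655.1 i$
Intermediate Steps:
$E{\left(r \right)} = 338 + r$ ($E{\left(r \right)} = -2 + \left(r + 20 \cdot 17\right) = -2 + \left(r + 340\right) = -2 + \left(340 + r\right) = 338 + r$)
$\sqrt{E{\left(-20 \right)} - 2739588} = \sqrt{\left(338 - 20\right) - 2739588} = \sqrt{318 - 2739588} = \sqrt{-2739270} = i \sqrt{2739270}$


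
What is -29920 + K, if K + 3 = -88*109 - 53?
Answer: -39568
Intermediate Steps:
K = -9648 (K = -3 + (-88*109 - 53) = -3 + (-9592 - 53) = -3 - 9645 = -9648)
-29920 + K = -29920 - 9648 = -39568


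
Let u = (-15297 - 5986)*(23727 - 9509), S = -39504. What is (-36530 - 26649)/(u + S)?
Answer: 63179/302641198 ≈ 0.00020876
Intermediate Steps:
u = -302601694 (u = -21283*14218 = -302601694)
(-36530 - 26649)/(u + S) = (-36530 - 26649)/(-302601694 - 39504) = -63179/(-302641198) = -63179*(-1/302641198) = 63179/302641198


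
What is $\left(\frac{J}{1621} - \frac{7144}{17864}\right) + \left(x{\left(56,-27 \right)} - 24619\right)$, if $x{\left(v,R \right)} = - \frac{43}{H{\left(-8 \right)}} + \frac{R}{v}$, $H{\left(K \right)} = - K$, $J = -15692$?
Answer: $- \frac{12738701545}{517099} \approx -24635.0$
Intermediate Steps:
$x{\left(v,R \right)} = - \frac{43}{8} + \frac{R}{v}$ ($x{\left(v,R \right)} = - \frac{43}{\left(-1\right) \left(-8\right)} + \frac{R}{v} = - \frac{43}{8} + \frac{R}{v}$)
$\left(\frac{J}{1621} - \frac{7144}{17864}\right) + \left(x{\left(56,-27 \right)} - 24619\right) = \left(- \frac{15692}{1621} - \frac{7144}{17864}\right) - \left(\frac{196995}{8} + \frac{27}{56}\right) = \left(\left(-15692\right) \frac{1}{1621} - \frac{893}{2233}\right) - \frac{172374}{7} = \left(- \frac{15692}{1621} - \frac{893}{2233}\right) - \frac{172374}{7} = - \frac{36487789}{3619693} - \frac{172374}{7} = - \frac{12738701545}{517099}$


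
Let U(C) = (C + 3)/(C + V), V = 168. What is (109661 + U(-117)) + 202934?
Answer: 5314077/17 ≈ 3.1259e+5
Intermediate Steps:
U(C) = (3 + C)/(168 + C) (U(C) = (C + 3)/(C + 168) = (3 + C)/(168 + C))
(109661 + U(-117)) + 202934 = (109661 + (3 - 117)/(168 - 117)) + 202934 = (109661 - 114/51) + 202934 = (109661 + (1/51)*(-114)) + 202934 = (109661 - 38/17) + 202934 = 1864199/17 + 202934 = 5314077/17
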